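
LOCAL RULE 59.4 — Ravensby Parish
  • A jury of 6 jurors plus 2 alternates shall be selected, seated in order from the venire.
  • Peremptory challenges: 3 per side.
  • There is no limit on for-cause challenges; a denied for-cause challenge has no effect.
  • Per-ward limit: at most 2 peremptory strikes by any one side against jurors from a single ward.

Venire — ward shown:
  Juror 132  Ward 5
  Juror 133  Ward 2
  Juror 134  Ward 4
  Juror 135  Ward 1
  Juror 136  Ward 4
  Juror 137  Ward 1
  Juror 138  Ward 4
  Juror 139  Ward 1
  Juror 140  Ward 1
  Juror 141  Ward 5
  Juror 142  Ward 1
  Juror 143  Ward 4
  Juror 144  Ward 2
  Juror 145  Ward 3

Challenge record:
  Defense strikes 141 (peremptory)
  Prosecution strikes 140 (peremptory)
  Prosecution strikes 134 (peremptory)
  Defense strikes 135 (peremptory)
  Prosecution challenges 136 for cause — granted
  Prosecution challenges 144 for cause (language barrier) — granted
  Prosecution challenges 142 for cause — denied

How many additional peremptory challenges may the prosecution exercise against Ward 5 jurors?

Prosecution peremptories so far: #140, #134 — 2 of 3 used, 1 left overall.
Against Ward 5: none yet — per-ward cap 2 leaves 2.
Binding limit: min(1, 2) = 1.

1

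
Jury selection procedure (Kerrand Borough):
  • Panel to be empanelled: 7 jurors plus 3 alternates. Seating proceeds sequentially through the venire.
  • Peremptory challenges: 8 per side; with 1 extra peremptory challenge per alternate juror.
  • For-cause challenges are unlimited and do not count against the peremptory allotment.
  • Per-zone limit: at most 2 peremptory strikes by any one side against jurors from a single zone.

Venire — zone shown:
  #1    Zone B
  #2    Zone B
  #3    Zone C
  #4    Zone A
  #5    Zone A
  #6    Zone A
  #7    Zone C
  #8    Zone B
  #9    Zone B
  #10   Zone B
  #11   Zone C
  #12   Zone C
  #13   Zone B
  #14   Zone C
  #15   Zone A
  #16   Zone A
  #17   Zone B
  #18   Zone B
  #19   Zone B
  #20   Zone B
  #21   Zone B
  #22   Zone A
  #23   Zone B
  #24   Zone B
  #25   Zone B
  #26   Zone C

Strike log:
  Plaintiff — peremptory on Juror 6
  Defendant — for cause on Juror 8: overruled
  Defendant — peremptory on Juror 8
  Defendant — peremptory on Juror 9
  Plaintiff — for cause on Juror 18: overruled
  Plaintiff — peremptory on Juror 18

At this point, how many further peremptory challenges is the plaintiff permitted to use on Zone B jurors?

Plaintiff peremptories so far: #6, #18 — 2 of 11 used, 9 left overall.
Against Zone B: #18 — 1 used; per-zone cap 2 leaves 1.
Binding limit: min(9, 1) = 1.

1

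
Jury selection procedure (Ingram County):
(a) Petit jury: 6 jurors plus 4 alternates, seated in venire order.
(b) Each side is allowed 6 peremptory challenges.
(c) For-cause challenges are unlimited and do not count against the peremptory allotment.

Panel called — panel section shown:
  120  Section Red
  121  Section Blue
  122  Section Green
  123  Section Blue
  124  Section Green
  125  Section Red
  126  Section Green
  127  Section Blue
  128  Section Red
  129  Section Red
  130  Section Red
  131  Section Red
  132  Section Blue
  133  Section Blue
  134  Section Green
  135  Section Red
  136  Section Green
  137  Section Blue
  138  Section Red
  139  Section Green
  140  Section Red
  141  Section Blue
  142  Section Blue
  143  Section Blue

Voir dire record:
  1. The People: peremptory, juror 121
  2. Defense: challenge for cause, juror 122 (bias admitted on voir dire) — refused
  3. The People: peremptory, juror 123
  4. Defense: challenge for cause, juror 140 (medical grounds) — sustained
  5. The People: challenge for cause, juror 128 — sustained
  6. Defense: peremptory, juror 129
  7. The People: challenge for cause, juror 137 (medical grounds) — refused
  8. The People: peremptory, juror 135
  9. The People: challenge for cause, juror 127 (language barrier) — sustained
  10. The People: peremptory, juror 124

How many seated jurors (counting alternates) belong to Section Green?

Removed: #121, #123, #124, #127, #128, #129, #135, #140.
Seated (10 incl. alternates): #120, #122, #125, #126, #130, #131, #132, #133, #134, #136.
Of those, in Section Green: #122, #126, #134, #136 → 4.

4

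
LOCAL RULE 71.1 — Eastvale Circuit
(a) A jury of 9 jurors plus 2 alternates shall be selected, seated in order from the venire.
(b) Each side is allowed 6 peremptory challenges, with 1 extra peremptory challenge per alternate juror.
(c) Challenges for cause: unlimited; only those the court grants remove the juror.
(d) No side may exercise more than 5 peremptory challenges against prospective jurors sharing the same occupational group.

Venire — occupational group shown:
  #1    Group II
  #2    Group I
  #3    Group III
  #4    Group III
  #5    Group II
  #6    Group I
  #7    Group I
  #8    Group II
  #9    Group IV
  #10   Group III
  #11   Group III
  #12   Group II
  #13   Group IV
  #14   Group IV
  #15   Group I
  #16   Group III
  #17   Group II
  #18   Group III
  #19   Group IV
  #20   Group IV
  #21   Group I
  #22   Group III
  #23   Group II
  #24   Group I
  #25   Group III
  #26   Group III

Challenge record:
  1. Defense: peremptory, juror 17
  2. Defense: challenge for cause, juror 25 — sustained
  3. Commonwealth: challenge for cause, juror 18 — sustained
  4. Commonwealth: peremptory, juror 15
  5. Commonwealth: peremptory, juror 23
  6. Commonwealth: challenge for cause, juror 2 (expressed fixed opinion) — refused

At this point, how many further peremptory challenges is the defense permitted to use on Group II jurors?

4

Defense peremptories so far: #17 — 1 of 8 used, 7 left overall.
Against Group II: #17 — 1 used; per-group cap 5 leaves 4.
Binding limit: min(7, 4) = 4.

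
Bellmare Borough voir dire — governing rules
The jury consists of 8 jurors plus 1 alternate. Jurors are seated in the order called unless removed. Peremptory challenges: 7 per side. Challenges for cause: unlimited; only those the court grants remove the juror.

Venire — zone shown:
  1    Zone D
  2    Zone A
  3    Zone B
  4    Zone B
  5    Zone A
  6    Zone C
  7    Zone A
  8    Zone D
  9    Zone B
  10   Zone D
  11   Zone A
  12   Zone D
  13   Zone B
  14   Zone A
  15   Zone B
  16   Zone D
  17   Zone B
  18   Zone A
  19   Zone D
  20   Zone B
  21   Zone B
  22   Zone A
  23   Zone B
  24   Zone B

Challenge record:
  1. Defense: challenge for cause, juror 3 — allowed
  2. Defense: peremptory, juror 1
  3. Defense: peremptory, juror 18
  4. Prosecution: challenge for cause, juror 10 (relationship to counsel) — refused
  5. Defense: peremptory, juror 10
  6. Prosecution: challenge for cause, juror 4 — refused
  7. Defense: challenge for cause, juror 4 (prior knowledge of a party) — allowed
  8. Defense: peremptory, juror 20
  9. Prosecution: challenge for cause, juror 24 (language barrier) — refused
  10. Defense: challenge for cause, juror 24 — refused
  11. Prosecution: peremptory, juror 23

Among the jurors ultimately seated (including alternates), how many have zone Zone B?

2

Removed: #1, #3, #4, #10, #18, #20, #23.
Seated (9 incl. alternates): #2, #5, #6, #7, #8, #9, #11, #12, #13.
Of those, in Zone B: #9, #13 → 2.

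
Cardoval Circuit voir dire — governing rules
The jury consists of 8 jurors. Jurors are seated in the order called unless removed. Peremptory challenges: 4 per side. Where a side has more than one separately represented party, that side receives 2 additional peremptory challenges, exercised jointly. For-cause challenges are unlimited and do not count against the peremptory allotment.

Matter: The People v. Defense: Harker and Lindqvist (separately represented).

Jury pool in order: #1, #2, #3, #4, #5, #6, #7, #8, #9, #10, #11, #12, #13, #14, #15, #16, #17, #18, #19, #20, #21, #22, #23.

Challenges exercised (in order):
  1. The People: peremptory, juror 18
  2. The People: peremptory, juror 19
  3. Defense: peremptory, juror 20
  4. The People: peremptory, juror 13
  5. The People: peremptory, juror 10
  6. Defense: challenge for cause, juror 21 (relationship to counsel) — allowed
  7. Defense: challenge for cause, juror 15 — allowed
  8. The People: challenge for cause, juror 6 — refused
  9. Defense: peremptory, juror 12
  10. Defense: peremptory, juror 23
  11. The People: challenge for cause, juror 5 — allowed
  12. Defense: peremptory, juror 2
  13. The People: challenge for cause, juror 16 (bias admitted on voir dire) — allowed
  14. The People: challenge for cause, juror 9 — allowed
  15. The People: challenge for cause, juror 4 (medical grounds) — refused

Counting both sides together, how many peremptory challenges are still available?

The People allotment: 4. Defense allotment: 4 base + 2 multi-party = 6.
The People peremptories used: #18, #19, #13, #10 — 4 (for-cause on #6, #5, #16, #9, #4 don't count).
Defense peremptories used: #20, #12, #23, #2 — 4 (for-cause on #21, #15 don't count).
Remaining: (4 − 4) + (6 − 4) = 2.

2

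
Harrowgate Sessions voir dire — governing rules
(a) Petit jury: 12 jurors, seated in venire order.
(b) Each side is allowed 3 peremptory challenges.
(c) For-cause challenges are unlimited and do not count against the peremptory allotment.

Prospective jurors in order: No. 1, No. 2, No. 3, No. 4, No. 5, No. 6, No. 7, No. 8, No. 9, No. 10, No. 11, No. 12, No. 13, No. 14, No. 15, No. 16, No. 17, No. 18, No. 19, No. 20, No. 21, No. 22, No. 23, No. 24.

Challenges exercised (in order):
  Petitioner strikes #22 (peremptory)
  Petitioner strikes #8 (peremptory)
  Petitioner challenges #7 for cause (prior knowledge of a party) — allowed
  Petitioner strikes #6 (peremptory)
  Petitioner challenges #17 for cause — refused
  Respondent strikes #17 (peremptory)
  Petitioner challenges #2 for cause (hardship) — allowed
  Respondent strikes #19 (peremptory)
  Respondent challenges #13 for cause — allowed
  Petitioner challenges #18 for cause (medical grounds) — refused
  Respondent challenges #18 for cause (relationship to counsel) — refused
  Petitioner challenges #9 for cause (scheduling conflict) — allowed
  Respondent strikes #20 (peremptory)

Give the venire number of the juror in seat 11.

18

Removed: #2, #6, #7, #8, #9, #13, #17, #19, #20, #22. (#18 stays — for-cause denied.)
Seating in order: seats 1–12 → #1, #3, #4, #5, #10, #11, #12, #14, #15, #16, #18, #21.
So seat 11 is #18.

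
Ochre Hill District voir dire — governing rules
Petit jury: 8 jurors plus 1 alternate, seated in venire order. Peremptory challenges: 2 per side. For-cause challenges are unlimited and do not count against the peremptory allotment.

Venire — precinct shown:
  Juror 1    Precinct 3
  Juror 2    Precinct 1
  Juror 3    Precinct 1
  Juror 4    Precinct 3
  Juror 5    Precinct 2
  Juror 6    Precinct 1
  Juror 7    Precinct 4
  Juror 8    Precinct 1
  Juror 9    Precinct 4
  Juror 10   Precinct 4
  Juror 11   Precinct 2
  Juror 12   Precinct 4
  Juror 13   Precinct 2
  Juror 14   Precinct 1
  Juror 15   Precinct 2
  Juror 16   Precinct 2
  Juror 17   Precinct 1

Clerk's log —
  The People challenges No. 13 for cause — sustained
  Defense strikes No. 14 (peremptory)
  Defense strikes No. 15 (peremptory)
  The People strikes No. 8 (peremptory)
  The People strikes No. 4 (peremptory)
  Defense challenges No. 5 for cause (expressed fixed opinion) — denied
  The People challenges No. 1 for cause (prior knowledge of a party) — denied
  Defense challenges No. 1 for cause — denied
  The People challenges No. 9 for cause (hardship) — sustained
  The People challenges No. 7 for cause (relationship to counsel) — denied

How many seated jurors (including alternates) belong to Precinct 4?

3

Removed: #4, #8, #9, #13, #14, #15.
Seated (9 incl. alternates): #1, #2, #3, #5, #6, #7, #10, #11, #12.
Of those, in Precinct 4: #7, #10, #12 → 3.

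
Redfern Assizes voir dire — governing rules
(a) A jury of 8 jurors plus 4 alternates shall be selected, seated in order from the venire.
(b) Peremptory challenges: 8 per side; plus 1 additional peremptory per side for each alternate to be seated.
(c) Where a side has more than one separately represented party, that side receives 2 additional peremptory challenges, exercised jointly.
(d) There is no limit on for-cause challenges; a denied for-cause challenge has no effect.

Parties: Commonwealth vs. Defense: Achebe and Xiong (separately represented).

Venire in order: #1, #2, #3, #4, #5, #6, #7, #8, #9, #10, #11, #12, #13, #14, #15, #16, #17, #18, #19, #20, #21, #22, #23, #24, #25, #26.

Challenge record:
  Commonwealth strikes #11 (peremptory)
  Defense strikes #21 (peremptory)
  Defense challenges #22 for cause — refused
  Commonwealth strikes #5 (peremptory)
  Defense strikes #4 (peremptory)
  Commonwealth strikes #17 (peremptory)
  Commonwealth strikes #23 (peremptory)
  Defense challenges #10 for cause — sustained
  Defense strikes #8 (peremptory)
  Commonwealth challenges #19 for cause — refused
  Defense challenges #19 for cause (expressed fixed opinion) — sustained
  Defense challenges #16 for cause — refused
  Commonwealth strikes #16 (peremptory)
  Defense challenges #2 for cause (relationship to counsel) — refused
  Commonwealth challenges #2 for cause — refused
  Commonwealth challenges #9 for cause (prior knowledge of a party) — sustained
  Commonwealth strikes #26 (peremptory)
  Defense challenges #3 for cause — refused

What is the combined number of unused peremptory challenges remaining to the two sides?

Commonwealth allotment: 8 base + 1 × 4 alternates = 12. Defense allotment: 8 base + 1 × 4 alternates + 2 multi-party = 14.
Commonwealth peremptories used: #11, #5, #17, #23, #16, #26 — 6 (for-cause on #19, #2, #9 don't count).
Defense peremptories used: #21, #4, #8 — 3 (for-cause on #22, #10, #19, #16, #2, #3 don't count).
Remaining: (12 − 6) + (14 − 3) = 17.

17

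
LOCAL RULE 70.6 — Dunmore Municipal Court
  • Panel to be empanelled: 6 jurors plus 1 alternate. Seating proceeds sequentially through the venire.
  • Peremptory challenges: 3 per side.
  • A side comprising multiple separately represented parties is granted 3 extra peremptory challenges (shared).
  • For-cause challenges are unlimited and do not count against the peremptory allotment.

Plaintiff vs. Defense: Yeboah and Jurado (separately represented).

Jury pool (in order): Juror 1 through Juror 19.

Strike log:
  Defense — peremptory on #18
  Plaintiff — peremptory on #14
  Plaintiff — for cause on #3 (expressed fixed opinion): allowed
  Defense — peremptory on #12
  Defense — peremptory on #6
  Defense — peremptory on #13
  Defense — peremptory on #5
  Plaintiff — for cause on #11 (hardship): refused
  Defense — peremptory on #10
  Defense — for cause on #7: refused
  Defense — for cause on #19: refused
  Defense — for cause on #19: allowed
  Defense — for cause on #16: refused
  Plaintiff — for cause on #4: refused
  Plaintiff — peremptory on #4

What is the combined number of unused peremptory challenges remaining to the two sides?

1

Plaintiff allotment: 3. Defense allotment: 3 base + 3 multi-party = 6.
Plaintiff peremptories used: #14, #4 — 2 (for-cause on #3, #11, #4 don't count).
Defense peremptories used: #18, #12, #6, #13, #5, #10 — 6 (for-cause on #7, #19, #19, #16 don't count).
Remaining: (3 − 2) + (6 − 6) = 1.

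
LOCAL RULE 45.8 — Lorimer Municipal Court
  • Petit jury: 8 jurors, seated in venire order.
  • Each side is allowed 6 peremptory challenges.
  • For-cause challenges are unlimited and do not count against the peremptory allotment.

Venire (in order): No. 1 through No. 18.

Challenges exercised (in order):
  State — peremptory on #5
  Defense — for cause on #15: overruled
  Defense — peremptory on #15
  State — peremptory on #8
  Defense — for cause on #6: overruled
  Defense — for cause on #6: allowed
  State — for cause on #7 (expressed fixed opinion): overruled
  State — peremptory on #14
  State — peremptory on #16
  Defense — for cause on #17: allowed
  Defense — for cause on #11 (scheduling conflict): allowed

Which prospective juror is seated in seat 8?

Removed: #5, #6, #8, #11, #14, #15, #16, #17. (#7 stays — for-cause denied.)
Seating in order: seats 1–8 → #1, #2, #3, #4, #7, #9, #10, #12.
So seat 8 is #12.

12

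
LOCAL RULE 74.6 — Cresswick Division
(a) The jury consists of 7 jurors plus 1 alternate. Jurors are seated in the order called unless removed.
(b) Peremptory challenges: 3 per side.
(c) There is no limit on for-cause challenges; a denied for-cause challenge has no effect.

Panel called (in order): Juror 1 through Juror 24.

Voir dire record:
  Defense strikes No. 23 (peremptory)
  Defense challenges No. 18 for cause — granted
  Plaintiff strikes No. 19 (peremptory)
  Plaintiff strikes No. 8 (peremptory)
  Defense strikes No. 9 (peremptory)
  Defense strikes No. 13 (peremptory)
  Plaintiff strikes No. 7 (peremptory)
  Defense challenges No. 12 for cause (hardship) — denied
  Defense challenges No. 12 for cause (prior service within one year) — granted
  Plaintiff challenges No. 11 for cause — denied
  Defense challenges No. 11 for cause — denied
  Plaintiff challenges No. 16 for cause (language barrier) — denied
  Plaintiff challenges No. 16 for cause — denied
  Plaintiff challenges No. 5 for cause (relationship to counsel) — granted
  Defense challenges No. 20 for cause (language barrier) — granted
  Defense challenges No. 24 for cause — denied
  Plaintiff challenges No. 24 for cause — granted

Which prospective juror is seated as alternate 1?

Removed: #5, #7, #8, #9, #12, #13, #18, #19, #20, #23, #24. (#11, #16 stay — for-cause denied.)
Seating in order: seats 1–7 → #1, #2, #3, #4, #6, #10, #11; alternates → #14.
So alternate 1 is #14.

14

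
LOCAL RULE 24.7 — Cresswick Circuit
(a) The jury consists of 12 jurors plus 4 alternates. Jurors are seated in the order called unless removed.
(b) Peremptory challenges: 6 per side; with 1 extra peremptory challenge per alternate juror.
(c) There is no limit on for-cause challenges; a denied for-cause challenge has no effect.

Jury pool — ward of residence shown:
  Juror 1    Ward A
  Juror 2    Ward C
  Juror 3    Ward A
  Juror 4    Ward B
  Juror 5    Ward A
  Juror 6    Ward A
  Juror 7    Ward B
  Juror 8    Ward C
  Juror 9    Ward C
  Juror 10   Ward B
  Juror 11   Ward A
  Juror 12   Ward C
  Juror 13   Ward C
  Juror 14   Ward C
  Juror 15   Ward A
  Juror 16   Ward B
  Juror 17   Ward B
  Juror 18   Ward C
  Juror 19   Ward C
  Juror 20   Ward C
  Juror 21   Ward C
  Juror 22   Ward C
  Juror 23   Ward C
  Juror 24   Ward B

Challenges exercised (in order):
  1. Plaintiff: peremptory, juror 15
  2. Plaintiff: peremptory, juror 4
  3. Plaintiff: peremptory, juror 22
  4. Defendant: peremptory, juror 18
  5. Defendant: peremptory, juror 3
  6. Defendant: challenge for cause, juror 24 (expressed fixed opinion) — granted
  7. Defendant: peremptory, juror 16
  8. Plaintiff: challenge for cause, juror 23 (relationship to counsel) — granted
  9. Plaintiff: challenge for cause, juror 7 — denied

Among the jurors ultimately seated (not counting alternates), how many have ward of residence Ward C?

6

Removed: #3, #4, #15, #16, #18, #22, #23, #24.
Seated jurors 1–12: #1, #2, #5, #6, #7, #8, #9, #10, #11, #12, #13, #14 (alternates #17, #19, #20, #21 not counted).
Of those, in Ward C: #2, #8, #9, #12, #13, #14 → 6.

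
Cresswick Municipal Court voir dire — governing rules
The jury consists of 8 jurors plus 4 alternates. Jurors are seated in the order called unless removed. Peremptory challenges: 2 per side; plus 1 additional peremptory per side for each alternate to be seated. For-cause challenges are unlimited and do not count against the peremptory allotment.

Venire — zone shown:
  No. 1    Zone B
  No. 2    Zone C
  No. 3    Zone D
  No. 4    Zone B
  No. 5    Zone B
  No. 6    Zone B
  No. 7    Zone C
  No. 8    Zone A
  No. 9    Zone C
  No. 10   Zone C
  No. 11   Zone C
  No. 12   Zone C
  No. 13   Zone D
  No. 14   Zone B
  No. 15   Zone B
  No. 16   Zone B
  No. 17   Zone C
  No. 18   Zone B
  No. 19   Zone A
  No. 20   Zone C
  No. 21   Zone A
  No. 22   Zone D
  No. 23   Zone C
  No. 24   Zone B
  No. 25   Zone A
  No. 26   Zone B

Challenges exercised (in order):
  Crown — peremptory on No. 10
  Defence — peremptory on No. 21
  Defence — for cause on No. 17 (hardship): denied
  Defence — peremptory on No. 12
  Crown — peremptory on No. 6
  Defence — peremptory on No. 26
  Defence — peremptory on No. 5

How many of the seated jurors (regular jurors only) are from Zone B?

2

Removed: #5, #6, #10, #12, #21, #26.
Seated jurors 1–8: #1, #2, #3, #4, #7, #8, #9, #11 (alternates #13, #14, #15, #16 not counted).
Of those, in Zone B: #1, #4 → 2.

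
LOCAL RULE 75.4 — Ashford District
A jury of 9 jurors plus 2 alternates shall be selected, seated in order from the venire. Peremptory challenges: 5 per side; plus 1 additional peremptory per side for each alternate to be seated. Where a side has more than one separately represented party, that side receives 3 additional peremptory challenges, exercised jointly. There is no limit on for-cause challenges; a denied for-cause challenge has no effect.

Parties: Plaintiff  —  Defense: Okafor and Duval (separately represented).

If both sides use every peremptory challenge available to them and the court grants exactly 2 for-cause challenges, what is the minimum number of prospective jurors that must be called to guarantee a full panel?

30

Seats to fill: 9 + 2 alternates = 11.
Peremptories — Plaintiff: 5 + 1×2 = 7; Defense: 5 + 1×2 + 3 = 10; total 17.
For-cause removals: 2.
Minimum venire: 11 + 17 + 2 = 30.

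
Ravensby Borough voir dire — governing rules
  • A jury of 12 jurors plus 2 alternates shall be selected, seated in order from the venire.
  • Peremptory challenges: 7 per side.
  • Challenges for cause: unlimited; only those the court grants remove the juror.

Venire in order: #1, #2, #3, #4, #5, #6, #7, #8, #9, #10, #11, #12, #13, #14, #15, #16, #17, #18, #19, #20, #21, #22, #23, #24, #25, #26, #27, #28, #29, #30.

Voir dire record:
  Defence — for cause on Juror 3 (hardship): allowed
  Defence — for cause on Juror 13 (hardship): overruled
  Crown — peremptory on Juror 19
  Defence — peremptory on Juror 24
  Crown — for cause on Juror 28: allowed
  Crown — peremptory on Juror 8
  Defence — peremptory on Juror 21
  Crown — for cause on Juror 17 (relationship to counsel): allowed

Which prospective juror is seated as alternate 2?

16

Removed: #3, #8, #17, #19, #21, #24, #28. (#13 stays — for-cause denied.)
Filling seats in venire order through position 14: #1, #2, #4, #5, #6, #7, #9, #10, #11, #12, #13, #14, #15, #16.
So alternate 2 is #16.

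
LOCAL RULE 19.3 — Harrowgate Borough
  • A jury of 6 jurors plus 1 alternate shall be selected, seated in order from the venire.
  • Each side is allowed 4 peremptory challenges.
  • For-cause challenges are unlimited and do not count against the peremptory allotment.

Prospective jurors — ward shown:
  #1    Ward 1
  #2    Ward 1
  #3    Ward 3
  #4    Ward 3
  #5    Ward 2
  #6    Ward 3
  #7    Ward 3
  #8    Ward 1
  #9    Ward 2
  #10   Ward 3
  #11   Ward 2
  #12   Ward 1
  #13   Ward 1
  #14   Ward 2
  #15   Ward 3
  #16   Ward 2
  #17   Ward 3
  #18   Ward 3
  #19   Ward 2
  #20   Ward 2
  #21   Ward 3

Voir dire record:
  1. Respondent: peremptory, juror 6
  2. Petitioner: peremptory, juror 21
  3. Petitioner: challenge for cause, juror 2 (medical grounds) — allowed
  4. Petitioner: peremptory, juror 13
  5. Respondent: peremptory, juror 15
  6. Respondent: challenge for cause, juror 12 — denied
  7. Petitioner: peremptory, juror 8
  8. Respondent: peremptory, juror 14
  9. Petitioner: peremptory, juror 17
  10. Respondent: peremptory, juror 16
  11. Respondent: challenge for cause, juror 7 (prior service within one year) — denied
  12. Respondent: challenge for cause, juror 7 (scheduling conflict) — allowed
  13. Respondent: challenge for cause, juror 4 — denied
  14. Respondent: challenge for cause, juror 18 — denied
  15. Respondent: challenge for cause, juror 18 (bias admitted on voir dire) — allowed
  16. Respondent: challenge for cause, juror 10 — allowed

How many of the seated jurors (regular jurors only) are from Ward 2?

Removed: #2, #6, #7, #8, #10, #13, #14, #15, #16, #17, #18, #21.
Seated jurors 1–6: #1, #3, #4, #5, #9, #11 (alternates #12 not counted).
Of those, in Ward 2: #5, #9, #11 → 3.

3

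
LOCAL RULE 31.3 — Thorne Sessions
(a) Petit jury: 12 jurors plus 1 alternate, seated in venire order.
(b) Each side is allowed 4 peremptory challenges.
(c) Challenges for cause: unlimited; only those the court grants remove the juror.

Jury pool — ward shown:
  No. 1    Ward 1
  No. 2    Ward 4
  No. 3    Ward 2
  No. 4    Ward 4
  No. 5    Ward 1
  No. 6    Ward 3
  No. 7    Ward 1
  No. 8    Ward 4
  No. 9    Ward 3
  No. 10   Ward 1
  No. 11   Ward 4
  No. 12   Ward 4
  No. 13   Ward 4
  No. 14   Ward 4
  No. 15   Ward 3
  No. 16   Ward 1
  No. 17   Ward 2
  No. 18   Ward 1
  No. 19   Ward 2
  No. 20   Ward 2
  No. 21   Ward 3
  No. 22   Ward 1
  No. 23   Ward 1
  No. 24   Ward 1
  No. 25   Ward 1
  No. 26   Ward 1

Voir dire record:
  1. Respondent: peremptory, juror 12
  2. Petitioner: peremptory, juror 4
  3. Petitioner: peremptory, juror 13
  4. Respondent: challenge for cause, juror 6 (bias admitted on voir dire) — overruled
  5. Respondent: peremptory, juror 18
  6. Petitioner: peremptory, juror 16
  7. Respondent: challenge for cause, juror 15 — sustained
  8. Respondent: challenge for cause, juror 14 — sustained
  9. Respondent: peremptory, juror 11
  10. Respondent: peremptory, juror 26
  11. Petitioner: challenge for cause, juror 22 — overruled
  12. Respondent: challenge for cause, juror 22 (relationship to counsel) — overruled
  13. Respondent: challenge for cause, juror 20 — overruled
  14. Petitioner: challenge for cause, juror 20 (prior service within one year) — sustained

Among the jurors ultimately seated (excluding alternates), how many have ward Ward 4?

2

Removed: #4, #11, #12, #13, #14, #15, #16, #18, #20, #26.
Seated jurors 1–12: #1, #2, #3, #5, #6, #7, #8, #9, #10, #17, #19, #21 (alternates #22 not counted).
Of those, in Ward 4: #2, #8 → 2.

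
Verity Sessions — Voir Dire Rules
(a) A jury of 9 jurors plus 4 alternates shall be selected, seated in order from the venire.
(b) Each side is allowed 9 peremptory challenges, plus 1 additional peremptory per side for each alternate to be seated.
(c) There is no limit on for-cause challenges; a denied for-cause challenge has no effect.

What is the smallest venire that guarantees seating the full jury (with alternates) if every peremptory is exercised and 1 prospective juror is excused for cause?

40

Seats to fill: 9 + 4 alternates = 13.
Peremptories: 9 + 1×4 = 13 per side × 2 sides = 26.
For-cause removals: 1.
Minimum venire: 13 + 26 + 1 = 40.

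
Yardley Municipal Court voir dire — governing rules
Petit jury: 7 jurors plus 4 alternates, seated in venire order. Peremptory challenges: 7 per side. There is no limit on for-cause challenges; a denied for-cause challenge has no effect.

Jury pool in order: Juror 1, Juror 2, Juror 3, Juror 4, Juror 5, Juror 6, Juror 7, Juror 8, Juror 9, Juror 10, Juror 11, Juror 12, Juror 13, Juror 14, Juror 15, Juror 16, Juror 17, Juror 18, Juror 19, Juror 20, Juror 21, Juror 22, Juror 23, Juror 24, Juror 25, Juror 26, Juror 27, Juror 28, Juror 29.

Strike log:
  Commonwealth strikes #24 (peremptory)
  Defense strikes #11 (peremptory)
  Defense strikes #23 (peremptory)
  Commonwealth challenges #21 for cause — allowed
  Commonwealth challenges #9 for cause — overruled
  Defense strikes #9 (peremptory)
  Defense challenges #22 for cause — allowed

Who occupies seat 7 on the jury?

Removed: #9, #11, #21, #22, #23, #24.
Seating in order: seats 1–7 → #1, #2, #3, #4, #5, #6, #7; alternates → #8, #10, #12, #13.
So seat 7 is #7.

7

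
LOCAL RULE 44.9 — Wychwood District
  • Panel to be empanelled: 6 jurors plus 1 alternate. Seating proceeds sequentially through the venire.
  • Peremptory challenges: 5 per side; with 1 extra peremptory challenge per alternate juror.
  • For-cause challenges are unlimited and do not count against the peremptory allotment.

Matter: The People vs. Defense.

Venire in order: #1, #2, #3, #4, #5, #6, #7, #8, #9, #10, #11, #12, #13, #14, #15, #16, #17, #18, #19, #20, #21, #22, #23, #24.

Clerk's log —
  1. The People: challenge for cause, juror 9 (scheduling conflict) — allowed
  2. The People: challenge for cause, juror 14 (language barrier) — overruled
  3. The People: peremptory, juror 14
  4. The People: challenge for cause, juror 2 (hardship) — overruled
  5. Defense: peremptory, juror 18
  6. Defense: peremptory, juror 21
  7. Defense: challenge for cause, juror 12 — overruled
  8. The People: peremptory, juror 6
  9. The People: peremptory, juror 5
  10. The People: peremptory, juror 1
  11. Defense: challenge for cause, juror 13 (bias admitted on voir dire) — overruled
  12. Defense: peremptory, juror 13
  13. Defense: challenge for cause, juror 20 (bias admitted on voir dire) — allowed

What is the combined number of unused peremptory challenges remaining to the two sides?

The People allotment: 5 base + 1 × 1 alternate = 6. Defense allotment: 5 base + 1 × 1 alternate = 6.
The People peremptories used: #14, #6, #5, #1 — 4 (for-cause on #9, #14, #2 don't count).
Defense peremptories used: #18, #21, #13 — 3 (for-cause on #12, #13, #20 don't count).
Remaining: (6 − 4) + (6 − 3) = 5.

5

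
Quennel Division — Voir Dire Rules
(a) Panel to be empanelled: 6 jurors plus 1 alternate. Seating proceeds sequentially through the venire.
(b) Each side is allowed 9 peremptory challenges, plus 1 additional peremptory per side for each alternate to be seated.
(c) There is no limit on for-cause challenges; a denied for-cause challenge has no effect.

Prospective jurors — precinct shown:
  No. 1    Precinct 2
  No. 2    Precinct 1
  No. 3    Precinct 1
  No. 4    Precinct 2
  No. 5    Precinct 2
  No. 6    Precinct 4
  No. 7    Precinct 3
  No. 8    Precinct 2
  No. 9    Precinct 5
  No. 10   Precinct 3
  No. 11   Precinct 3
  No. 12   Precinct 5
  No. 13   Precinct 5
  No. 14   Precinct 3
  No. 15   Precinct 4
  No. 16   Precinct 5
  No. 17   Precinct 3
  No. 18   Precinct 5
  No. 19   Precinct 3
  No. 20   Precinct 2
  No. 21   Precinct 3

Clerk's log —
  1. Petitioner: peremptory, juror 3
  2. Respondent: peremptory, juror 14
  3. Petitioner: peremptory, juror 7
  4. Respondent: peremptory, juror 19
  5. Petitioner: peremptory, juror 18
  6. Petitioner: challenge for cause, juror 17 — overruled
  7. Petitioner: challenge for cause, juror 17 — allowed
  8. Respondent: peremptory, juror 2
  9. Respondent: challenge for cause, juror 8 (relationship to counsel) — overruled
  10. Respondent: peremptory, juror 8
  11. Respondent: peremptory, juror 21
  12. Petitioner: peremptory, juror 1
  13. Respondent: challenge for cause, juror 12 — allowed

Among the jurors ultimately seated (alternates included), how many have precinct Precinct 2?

2

Removed: #1, #2, #3, #7, #8, #12, #14, #17, #18, #19, #21.
Seated (7 incl. alternates): #4, #5, #6, #9, #10, #11, #13.
Of those, in Precinct 2: #4, #5 → 2.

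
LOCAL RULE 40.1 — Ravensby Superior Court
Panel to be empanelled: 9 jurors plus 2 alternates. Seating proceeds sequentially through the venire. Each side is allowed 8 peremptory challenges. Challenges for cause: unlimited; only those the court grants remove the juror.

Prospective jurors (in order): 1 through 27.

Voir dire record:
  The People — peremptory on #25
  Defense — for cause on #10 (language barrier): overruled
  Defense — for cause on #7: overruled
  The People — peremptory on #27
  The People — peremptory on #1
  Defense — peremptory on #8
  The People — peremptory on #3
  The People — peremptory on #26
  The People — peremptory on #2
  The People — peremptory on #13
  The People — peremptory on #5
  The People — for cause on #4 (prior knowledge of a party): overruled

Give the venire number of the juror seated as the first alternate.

16

Removed: #1, #2, #3, #5, #8, #13, #25, #26, #27. (#4, #7, #10 stay — for-cause denied.)
Seating in order: seats 1–9 → #4, #6, #7, #9, #10, #11, #12, #14, #15; alternates → #16, #17.
So alternate 1 is #16.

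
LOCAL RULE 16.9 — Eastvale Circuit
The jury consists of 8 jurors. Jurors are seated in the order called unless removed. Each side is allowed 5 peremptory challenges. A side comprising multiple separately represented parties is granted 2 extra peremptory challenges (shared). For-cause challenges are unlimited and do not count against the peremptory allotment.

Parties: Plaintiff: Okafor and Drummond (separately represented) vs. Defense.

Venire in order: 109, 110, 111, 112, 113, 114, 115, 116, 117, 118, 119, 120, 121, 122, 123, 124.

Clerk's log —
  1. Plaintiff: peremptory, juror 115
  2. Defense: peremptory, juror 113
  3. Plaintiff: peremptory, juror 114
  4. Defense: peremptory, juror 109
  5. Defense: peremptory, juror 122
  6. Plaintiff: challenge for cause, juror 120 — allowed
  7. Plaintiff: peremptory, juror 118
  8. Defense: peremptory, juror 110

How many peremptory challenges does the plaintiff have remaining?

Plaintiff allotment: 5 base + 2 multi-party = 7.
Plaintiff peremptories used: #115, #114, #118 — 3 (the for-cause on #120 doesn't count).
Remaining: 7 − 3 = 4.

4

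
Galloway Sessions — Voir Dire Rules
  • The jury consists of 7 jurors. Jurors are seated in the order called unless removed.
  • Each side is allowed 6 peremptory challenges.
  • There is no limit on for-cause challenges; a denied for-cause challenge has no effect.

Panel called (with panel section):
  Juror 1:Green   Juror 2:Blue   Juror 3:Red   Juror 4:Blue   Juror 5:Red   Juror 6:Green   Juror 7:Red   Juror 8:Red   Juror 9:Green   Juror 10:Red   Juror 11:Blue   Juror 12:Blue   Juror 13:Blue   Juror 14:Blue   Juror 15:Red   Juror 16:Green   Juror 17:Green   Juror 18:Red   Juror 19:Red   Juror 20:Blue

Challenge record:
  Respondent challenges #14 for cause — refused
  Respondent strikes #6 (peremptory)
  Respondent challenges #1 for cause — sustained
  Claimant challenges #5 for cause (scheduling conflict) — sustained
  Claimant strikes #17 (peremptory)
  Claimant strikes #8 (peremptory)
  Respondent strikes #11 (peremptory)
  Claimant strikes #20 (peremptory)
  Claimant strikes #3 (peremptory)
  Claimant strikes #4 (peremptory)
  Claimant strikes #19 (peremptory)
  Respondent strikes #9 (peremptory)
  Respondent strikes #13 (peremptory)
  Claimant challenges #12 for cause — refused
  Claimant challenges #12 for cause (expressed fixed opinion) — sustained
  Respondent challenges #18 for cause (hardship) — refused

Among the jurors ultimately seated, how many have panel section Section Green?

1

Removed: #1, #3, #4, #5, #6, #8, #9, #11, #12, #13, #17, #19, #20.
Seated jurors 1–7: #2, #7, #10, #14, #15, #16, #18.
Of those, in Section Green: #16 → 1.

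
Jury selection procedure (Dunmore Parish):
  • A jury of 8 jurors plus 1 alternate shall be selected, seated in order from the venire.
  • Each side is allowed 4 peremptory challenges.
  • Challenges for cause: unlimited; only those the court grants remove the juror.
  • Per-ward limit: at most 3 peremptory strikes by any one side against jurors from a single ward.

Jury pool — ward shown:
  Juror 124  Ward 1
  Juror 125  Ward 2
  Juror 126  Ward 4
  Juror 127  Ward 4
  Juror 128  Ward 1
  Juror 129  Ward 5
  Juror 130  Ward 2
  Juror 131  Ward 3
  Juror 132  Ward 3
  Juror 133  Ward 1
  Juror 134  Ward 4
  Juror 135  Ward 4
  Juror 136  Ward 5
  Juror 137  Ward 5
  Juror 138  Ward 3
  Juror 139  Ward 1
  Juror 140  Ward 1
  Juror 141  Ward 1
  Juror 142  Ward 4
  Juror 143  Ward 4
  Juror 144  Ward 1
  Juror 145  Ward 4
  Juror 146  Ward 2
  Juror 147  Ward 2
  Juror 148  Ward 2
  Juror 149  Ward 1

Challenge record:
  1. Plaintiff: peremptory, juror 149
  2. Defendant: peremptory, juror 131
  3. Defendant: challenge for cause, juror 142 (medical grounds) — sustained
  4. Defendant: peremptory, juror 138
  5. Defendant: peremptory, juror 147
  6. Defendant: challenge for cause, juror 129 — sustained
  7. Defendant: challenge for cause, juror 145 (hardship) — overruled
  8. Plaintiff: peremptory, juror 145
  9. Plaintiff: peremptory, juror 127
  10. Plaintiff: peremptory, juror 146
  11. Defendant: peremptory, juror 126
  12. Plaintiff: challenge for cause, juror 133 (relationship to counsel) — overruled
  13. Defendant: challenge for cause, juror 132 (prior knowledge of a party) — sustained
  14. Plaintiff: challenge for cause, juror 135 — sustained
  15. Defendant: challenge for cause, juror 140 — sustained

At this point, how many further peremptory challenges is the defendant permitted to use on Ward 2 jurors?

0

Defendant peremptories so far: #131, #138, #147, #126 — 4 of 4 used, 0 left overall.
Against Ward 2: #147 — 1 used; per-ward cap 3 leaves 2.
Binding limit: min(0, 2) = 0.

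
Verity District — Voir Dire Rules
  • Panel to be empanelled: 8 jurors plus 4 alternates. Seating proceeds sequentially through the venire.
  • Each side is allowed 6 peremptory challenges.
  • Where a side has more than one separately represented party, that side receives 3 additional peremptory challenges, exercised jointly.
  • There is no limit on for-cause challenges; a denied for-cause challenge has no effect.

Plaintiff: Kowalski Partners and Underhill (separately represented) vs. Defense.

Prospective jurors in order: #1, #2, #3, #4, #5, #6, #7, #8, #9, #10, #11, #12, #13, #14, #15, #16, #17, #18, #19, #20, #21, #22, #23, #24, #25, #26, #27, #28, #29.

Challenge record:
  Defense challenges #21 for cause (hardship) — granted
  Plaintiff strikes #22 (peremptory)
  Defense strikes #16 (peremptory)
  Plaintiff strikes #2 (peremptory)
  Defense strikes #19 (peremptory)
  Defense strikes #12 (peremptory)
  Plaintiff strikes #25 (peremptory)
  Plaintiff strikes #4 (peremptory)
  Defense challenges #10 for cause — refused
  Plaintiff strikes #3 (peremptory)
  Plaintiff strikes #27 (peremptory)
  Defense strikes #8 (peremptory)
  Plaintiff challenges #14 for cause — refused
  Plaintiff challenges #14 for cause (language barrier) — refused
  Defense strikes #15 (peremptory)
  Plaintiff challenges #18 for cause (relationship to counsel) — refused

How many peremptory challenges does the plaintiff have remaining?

3

Plaintiff allotment: 6 base + 3 multi-party = 9.
Plaintiff peremptories used: #22, #2, #25, #4, #3, #27 — 6 (for-cause on #14, #14, #18 don't count).
Remaining: 9 − 6 = 3.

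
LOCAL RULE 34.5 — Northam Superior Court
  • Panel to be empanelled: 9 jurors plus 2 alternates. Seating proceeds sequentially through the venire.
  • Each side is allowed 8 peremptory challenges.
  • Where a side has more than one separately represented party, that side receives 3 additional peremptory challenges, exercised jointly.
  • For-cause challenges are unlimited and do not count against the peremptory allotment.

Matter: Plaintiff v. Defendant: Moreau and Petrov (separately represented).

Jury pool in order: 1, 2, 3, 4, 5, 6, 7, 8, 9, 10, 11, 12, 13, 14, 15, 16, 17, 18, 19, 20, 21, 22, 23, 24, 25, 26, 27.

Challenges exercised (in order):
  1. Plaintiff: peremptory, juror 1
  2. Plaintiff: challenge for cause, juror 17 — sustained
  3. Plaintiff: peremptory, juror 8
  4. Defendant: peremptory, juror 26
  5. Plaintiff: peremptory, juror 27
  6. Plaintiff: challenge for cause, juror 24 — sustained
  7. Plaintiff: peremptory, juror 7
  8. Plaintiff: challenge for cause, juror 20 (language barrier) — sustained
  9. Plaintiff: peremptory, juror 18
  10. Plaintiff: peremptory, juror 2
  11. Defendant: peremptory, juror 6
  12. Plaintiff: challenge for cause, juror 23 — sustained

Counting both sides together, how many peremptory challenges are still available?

11

Plaintiff allotment: 8. Defendant allotment: 8 base + 3 multi-party = 11.
Plaintiff peremptories used: #1, #8, #27, #7, #18, #2 — 6 (for-cause on #17, #24, #20, #23 don't count).
Defendant peremptories used: #26, #6 — 2.
Remaining: (8 − 6) + (11 − 2) = 11.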